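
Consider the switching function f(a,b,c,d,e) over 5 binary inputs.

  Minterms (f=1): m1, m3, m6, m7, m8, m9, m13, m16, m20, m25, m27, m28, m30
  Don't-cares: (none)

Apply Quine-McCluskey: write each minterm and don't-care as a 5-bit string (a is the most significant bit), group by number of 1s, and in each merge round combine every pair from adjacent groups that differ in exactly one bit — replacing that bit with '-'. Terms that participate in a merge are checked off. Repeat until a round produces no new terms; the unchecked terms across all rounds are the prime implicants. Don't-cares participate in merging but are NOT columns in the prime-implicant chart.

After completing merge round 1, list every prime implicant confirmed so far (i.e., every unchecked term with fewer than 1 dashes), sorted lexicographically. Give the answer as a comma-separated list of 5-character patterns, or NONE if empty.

NONE

[col 0] 00001*, 00011*, 00110*, 00111*, 01000*, 01001*, 01101*, 10000*, 10100*, 11001*, 11011*, 11100*, 11110*
[col 1] -1001, 0-001, 00-11, 000-1, 0011-, 01-01, 0100-, 1-100, 10-00, 110-1, 111-0
Prime implicants: -1001, 0-001, 00-11, 000-1, 0011-, 01-01, 0100-, 1-100, 10-00, 110-1, 111-0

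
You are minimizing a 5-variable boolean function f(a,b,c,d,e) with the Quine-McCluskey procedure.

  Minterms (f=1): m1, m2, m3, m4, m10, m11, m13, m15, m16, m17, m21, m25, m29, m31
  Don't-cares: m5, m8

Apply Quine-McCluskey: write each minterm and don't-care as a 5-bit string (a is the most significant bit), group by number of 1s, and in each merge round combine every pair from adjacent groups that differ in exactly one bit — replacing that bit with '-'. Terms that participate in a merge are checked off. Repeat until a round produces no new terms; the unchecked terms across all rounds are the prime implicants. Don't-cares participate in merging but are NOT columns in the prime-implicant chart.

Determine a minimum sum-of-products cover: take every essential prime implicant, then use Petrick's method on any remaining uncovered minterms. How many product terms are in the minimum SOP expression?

6

[col 0] 00001*, 00010*, 00011*, 00100*, 00101*, 01000*, 01010*, 01011*, 01101*, 01111*, 10000*, 10001*, 10101*, 11001*, 11101*, 11111*
[col 1] -0001*, -0101*, -1101*, -1111*, 0-010*, 0-011*, 0-101*, 00-01*, 000-1, 0001-*, 0010-, 01-11, 010-0, 0101-*, 011-1*, 1-001*, 1-101*, 10-01*, 1000-, 11-01*, 111-1*
[col 2] --101, -0-01, -11-1, 0-01-, 1--01
Prime implicants: --101, -0-01, -11-1, 0-01-, 000-1, 0010-, 01-11, 010-0, 1--01, 1000-
PI chart (minterm → PIs covering it):
  1 | -0-01,000-1
  2 | 0-01-  (sole → essential)
  3 | 0-01-,000-1
  4 | 0010-  (sole → essential)
  10 | 0-01-,010-0
  11 | 0-01-,01-11
  13 | --101,-11-1
  15 | -11-1,01-11
  16 | 1000-  (sole → essential)
  17 | -0-01,1--01,1000-
  21 | --101,-0-01,1--01
  25 | 1--01  (sole → essential)
  29 | --101,-11-1,1--01
  31 | -11-1  (sole → essential)
Essential prime implicants: -11-1, 0-01-, 0010-, 1--01, 1000-
Petrick residual → -0-01
Minimum SOP uses 6 PIs: b'd'e + bce + a'c'd + a'b'cd' + ad'e + ab'c'd'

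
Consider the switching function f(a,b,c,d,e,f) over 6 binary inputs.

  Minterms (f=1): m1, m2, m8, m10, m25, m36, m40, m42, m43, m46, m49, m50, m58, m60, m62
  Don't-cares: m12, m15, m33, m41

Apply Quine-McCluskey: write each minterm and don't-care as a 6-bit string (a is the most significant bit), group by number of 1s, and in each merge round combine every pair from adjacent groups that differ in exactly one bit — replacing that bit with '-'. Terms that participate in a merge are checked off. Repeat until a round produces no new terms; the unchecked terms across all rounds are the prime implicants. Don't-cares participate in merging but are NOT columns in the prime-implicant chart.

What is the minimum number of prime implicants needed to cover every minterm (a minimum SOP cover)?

Round 0: 000001✓ 000010✓ 001000✓ 001010✓ 001100✓ 001111 011001 100001✓ 100100 101000✓ 101001✓ 101010✓ 101011✓ 101110✓ 110001✓ 110010✓ 111010✓ 111100✓ 111110✓
Round 1: -00001 -01000✓ -01010✓ 00-010 001-00 0010-0✓ 1-0001 1-1010✓ 1-1110✓ 10-001 101-10✓ 1010-0✓ 1010-1✓ 10100-✓ 10101-✓ 11-010 111-10✓ 1111-0
Round 2: -010-0 1-1-10 1010--
PIs = {-00001, -010-0, 00-010, 001-00, 001111, 011001, 1-0001, 1-1-10, 10-001, 100100, 1010--, 11-010, 1111-0}
Coverage chart:
  m1: -00001 ←essential
  m2: 00-010 ←essential
  m8: -010-0,001-00
  m10: -010-0,00-010
  m25: 011001 ←essential
  m36: 100100 ←essential
  m40: -010-0,1010--
  m42: -010-0,1-1-10,1010--
  m43: 1010-- ←essential
  m46: 1-1-10 ←essential
  m49: 1-0001 ←essential
  m50: 11-010 ←essential
  m58: 1-1-10,11-010
  m60: 1111-0 ←essential
  m62: 1-1-10,1111-0
Essential: -00001, 00-010, 011001, 1-0001, 1-1-10, 100100, 1010--, 11-010, 1111-0
Petrick residual → -010-0
Min cover (10 terms): b'c'd'e'f + b'cd'f' + a'b'd'ef' + a'bcd'e'f + ac'd'e'f + acef' + ab'c'de'f' + ab'cd' + abd'ef' + abcdf'

10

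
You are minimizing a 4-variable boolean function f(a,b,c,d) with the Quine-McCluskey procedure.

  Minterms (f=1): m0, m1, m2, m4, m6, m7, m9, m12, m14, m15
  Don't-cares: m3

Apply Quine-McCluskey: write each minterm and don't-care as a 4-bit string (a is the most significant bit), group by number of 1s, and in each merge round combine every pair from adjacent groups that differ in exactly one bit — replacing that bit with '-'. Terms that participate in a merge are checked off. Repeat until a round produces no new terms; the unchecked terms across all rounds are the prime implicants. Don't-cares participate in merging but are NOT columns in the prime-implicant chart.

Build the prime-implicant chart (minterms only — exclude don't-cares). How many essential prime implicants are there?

Round 0: 0000✓ 0001✓ 0010✓ 0011✓ 0100✓ 0110✓ 0111✓ 1001✓ 1100✓ 1110✓ 1111✓
Round 1: -001 -100✓ -110✓ -111✓ 0-00✓ 0-10✓ 0-11✓ 00-0✓ 00-1✓ 000-✓ 001-✓ 01-0✓ 011-✓ 11-0✓ 111-✓
Round 2: -1-0 -11- 0--0 0-1- 00--
PIs = {-001, -1-0, -11-, 0--0, 0-1-, 00--}
Coverage chart:
  m0: 0--0,00--
  m1: -001,00--
  m2: 0--0,0-1-,00--
  m4: -1-0,0--0
  m6: -1-0,-11-,0--0,0-1-
  m7: -11-,0-1-
  m9: -001 ←essential
  m12: -1-0 ←essential
  m14: -1-0,-11-
  m15: -11- ←essential
Essential: -001, -1-0, -11-

3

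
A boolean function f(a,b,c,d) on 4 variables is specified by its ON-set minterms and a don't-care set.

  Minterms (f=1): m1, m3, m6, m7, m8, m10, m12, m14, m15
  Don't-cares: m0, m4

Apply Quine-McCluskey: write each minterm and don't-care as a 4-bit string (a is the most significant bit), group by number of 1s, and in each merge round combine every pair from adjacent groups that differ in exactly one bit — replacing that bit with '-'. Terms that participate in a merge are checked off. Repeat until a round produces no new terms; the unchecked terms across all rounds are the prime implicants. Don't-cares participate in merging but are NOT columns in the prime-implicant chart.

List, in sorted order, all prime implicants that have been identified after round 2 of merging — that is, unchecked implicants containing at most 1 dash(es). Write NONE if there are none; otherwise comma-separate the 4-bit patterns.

[col 0] 0000*, 0001*, 0011*, 0100*, 0110*, 0111*, 1000*, 1010*, 1100*, 1110*, 1111*
[col 1] -000*, -100*, -110*, -111*, 0-00*, 0-11, 00-1, 000-, 01-0*, 011-*, 1-00*, 1-10*, 10-0*, 11-0*, 111-*
[col 2] --00, -1-0, -11-, 1--0
Prime implicants: --00, -1-0, -11-, 0-11, 00-1, 000-, 1--0

0-11, 00-1, 000-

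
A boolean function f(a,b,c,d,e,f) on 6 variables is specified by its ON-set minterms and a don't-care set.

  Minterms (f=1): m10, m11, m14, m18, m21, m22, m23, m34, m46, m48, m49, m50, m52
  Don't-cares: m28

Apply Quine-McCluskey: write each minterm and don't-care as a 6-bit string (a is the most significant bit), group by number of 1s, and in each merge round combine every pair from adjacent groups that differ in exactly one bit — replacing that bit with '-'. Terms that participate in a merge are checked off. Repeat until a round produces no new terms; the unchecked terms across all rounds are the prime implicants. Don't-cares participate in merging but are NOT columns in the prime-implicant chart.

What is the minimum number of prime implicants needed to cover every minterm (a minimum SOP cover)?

size-2^0 implicants → 001010(✓)  001011(✓)  001110(✓)  010010(✓)  010101(✓)  010110(✓)  010111(✓)  011100  100010(✓)  101110(✓)  110000(✓)  110001(✓)  110010(✓)  110100(✓)
size-2^1 implicants → -01110  -10010  001-10  00101-  010-10  0101-1  01011-  1-0010  110-00  1100-0  11000-
Unchecked terms (primes): -01110, -10010, 001-10, 00101-, 010-10, 0101-1, 01011-, 011100, 1-0010, 110-00, 1100-0, 11000-
Minterm coverage:
  m10 ⊆ 001-10,00101-
  m11 ⊆ 00101- [E]
  m14 ⊆ -01110,001-10
  m18 ⊆ -10010,010-10
  m21 ⊆ 0101-1 [E]
  m22 ⊆ 010-10,01011-
  m23 ⊆ 0101-1,01011-
  m34 ⊆ 1-0010 [E]
  m46 ⊆ -01110 [E]
  m48 ⊆ 110-00,1100-0,11000-
  m49 ⊆ 11000- [E]
  m50 ⊆ -10010,1-0010,1100-0
  m52 ⊆ 110-00 [E]
E = {-01110, 00101-, 0101-1, 1-0010, 110-00, 11000-}
Petrick residual → 010-10
Cover = b'cdef' + a'b'cd'e + a'bc'ef' + a'bc'df + ac'd'ef' + abc'e'f' + abc'd'e'  |cover|=7

7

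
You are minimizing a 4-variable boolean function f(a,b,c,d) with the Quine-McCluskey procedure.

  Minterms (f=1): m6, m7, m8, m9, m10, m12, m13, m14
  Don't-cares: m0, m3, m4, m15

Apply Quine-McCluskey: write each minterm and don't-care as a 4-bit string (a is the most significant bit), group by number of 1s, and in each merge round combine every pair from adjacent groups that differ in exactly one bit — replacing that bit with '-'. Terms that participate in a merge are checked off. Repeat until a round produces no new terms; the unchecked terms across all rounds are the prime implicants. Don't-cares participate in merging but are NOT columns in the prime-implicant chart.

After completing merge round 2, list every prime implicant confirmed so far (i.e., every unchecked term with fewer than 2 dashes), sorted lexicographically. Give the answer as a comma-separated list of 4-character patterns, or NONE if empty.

[col 0] 0000*, 0011*, 0100*, 0110*, 0111*, 1000*, 1001*, 1010*, 1100*, 1101*, 1110*, 1111*
[col 1] -000*, -100*, -110*, -111*, 0-00*, 0-11, 01-0*, 011-*, 1-00*, 1-01*, 1-10*, 10-0*, 100-*, 11-0*, 11-1*, 110-*, 111-*
[col 2] --00, -1-0, -11-, 1--0, 1-0-, 11--
Prime implicants: --00, -1-0, -11-, 0-11, 1--0, 1-0-, 11--

0-11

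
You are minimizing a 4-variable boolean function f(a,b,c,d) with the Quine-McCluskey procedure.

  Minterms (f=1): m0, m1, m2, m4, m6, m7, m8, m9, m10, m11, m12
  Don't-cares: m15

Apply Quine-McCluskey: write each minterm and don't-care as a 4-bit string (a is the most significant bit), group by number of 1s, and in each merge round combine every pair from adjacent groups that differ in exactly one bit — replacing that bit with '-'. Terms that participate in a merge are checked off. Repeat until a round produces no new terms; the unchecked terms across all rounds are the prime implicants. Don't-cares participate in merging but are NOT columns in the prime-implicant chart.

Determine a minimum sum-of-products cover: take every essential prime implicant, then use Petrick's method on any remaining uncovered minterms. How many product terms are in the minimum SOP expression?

Round 0: 0000✓ 0001✓ 0010✓ 0100✓ 0110✓ 0111✓ 1000✓ 1001✓ 1010✓ 1011✓ 1100✓ 1111✓
Round 1: -000✓ -001✓ -010✓ -100✓ -111 0-00✓ 0-10✓ 00-0✓ 000-✓ 01-0✓ 011- 1-00✓ 1-11 10-0✓ 10-1✓ 100-✓ 101-✓
Round 2: --00 -0-0 -00- 0--0 10--
PIs = {--00, -0-0, -00-, -111, 0--0, 011-, 1-11, 10--}
Coverage chart:
  m0: --00,-0-0,-00-,0--0
  m1: -00- ←essential
  m2: -0-0,0--0
  m4: --00,0--0
  m6: 0--0,011-
  m7: -111,011-
  m8: --00,-0-0,-00-,10--
  m9: -00-,10--
  m10: -0-0,10--
  m11: 1-11,10--
  m12: --00 ←essential
Essential: --00, -00-
Petrick residual → -0-0, 011-, 1-11
Min cover (5 terms): c'd' + b'd' + b'c' + a'bc + acd

5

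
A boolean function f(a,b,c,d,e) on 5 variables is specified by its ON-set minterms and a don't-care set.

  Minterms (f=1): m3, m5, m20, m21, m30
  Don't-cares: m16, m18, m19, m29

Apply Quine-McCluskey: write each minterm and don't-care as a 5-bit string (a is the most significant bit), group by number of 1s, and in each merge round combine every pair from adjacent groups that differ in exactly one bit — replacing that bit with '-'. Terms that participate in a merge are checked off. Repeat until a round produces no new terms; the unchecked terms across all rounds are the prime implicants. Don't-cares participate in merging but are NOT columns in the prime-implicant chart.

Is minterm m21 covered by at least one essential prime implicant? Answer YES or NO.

YES

Round 0: 00011✓ 00101✓ 10000✓ 10010✓ 10011✓ 10100✓ 10101✓ 11101✓ 11110
Round 1: -0011 -0101 1-101 10-00 100-0 1001- 1010-
PIs = {-0011, -0101, 1-101, 10-00, 100-0, 1001-, 1010-, 11110}
Coverage chart:
  m3: -0011 ←essential
  m5: -0101 ←essential
  m20: 10-00,1010-
  m21: -0101,1-101,1010-
  m30: 11110 ←essential
Essential: -0011, -0101, 11110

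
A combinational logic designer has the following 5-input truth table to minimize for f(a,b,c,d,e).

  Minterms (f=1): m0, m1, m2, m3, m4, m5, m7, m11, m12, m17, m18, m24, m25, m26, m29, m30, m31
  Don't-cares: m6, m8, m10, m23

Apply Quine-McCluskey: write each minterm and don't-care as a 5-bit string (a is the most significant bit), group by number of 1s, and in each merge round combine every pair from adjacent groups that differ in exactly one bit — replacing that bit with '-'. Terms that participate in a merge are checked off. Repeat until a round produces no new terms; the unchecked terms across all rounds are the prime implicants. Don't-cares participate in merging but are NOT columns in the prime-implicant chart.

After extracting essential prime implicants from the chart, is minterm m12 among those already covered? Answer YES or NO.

[col 0] 00000*, 00001*, 00010*, 00011*, 00100*, 00101*, 00110*, 00111*, 01000*, 01010*, 01011*, 01100*, 10001*, 10010*, 10111*, 11000*, 11001*, 11010*, 11101*, 11110*, 11111*
[col 1] -0001, -0010*, -0111, -1000*, -1010*, 0-000*, 0-010*, 0-011*, 0-100*, 00-00*, 00-01*, 00-10*, 00-11*, 000-0*, 000-1*, 0000-*, 0001-*, 001-0*, 001-1*, 0010-*, 0011-*, 01-00*, 010-0*, 0101-*, 1-001, 1-010*, 1-111, 11-01, 11-10, 110-0*, 1100-, 111-1, 1111-
[col 2] --010, -10-0, 0--00, 0-0-0, 0-01-, 00--0*, 00--1*, 00-0-*, 00-1-*, 000--*, 001--*
[col 3] 00---
Prime implicants: --010, -0001, -0111, -10-0, 0--00, 0-0-0, 0-01-, 00---, 1-001, 1-111, 11-01, 11-10, 1100-, 111-1, 1111-
PI chart (minterm → PIs covering it):
  0 | 0--00,0-0-0,00---
  1 | -0001,00---
  2 | --010,0-0-0,0-01-,00---
  3 | 0-01-,00---
  4 | 0--00,00---
  5 | 00---  (sole → essential)
  7 | -0111,00---
  11 | 0-01-  (sole → essential)
  12 | 0--00  (sole → essential)
  17 | -0001,1-001
  18 | --010  (sole → essential)
  24 | -10-0,1100-
  25 | 1-001,11-01,1100-
  26 | --010,-10-0,11-10
  29 | 11-01,111-1
  30 | 11-10,1111-
  31 | 1-111,111-1,1111-
Essential prime implicants: --010, 0--00, 0-01-, 00---

YES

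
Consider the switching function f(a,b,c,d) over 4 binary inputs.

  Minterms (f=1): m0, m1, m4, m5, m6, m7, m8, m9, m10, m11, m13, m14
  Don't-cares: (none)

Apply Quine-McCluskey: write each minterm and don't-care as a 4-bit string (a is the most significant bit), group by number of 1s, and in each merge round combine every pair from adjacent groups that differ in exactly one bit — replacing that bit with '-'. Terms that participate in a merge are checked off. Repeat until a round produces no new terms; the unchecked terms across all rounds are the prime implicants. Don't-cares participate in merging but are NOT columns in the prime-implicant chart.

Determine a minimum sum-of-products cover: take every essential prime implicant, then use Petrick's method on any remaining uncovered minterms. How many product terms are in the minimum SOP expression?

[col 0] 0000*, 0001*, 0100*, 0101*, 0110*, 0111*, 1000*, 1001*, 1010*, 1011*, 1101*, 1110*
[col 1] -000*, -001*, -101*, -110, 0-00*, 0-01*, 000-*, 01-0*, 01-1*, 010-*, 011-*, 1-01*, 1-10, 10-0*, 10-1*, 100-*, 101-*
[col 2] --01, -00-, 0-0-, 01--, 10--
Prime implicants: --01, -00-, -110, 0-0-, 01--, 1-10, 10--
PI chart (minterm → PIs covering it):
  0 | -00-,0-0-
  1 | --01,-00-,0-0-
  4 | 0-0-,01--
  5 | --01,0-0-,01--
  6 | -110,01--
  7 | 01--  (sole → essential)
  8 | -00-,10--
  9 | --01,-00-,10--
  10 | 1-10,10--
  11 | 10--  (sole → essential)
  13 | --01  (sole → essential)
  14 | -110,1-10
Essential prime implicants: --01, 01--, 10--
Petrick residual → -00-, -110
Minimum SOP uses 5 PIs: c'd + b'c' + bcd' + a'b + ab'

5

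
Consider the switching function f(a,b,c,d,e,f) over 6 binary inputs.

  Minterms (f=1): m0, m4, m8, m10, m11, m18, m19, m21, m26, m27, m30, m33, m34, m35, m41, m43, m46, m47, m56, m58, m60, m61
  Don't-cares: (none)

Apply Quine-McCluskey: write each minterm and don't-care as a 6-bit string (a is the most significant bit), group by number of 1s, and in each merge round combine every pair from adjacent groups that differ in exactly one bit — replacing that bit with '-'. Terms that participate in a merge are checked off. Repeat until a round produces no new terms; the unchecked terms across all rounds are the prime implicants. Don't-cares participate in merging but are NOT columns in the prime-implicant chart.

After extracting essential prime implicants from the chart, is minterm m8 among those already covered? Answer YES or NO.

Round 0: 000000✓ 000100✓ 001000✓ 001010✓ 001011✓ 010010✓ 010011✓ 010101 011010✓ 011011✓ 011110✓ 100001✓ 100010✓ 100011✓ 101001✓ 101011✓ 101110✓ 101111✓ 111000✓ 111010✓ 111100✓ 111101✓
Round 1: -01011 -11010 0-1010✓ 0-1011✓ 00-000 000-00 0010-0 00101-✓ 01-010✓ 01-011✓ 01001-✓ 011-10 01101-✓ 10-001✓ 10-011✓ 1000-1✓ 10001- 101-11 1010-1✓ 10111- 111-00 1110-0 11110-
Round 2: 0-101- 01-01- 10-0-1
PIs = {-01011, -11010, 0-101-, 00-000, 000-00, 0010-0, 01-01-, 010101, 011-10, 10-0-1, 10001-, 101-11, 10111-, 111-00, 1110-0, 11110-}
Coverage chart:
  m0: 00-000,000-00
  m4: 000-00 ←essential
  m8: 00-000,0010-0
  m10: 0-101-,0010-0
  m11: -01011,0-101-
  m18: 01-01- ←essential
  m19: 01-01- ←essential
  m21: 010101 ←essential
  m26: -11010,0-101-,01-01-,011-10
  m27: 0-101-,01-01-
  m30: 011-10 ←essential
  m33: 10-0-1 ←essential
  m34: 10001- ←essential
  m35: 10-0-1,10001-
  m41: 10-0-1 ←essential
  m43: -01011,10-0-1,101-11
  m46: 10111- ←essential
  m47: 101-11,10111-
  m56: 111-00,1110-0
  m58: -11010,1110-0
  m60: 111-00,11110-
  m61: 11110- ←essential
Essential: 000-00, 01-01-, 010101, 011-10, 10-0-1, 10001-, 10111-, 11110-

NO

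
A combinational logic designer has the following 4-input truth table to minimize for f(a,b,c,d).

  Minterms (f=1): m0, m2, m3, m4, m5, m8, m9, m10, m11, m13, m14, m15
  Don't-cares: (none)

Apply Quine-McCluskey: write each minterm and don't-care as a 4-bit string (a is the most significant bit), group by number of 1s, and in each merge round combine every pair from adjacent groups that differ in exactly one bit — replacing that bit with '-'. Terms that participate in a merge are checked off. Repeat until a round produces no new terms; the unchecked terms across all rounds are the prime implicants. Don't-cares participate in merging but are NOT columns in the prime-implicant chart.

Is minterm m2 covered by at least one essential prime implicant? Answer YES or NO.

size-2^0 implicants → 0000(✓)  0010(✓)  0011(✓)  0100(✓)  0101(✓)  1000(✓)  1001(✓)  1010(✓)  1011(✓)  1101(✓)  1110(✓)  1111(✓)
size-2^1 implicants → -000(✓)  -010(✓)  -011(✓)  -101  0-00  00-0(✓)  001-(✓)  010-  1-01(✓)  1-10(✓)  1-11(✓)  10-0(✓)  10-1(✓)  100-(✓)  101-(✓)  11-1(✓)  111-(✓)
size-2^2 implicants → -0-0  -01-  1--1  1-1-  10--
Unchecked terms (primes): -0-0, -01-, -101, 0-00, 010-, 1--1, 1-1-, 10--
Minterm coverage:
  m0 ⊆ -0-0,0-00
  m2 ⊆ -0-0,-01-
  m3 ⊆ -01- [E]
  m4 ⊆ 0-00,010-
  m5 ⊆ -101,010-
  m8 ⊆ -0-0,10--
  m9 ⊆ 1--1,10--
  m10 ⊆ -0-0,-01-,1-1-,10--
  m11 ⊆ -01-,1--1,1-1-,10--
  m13 ⊆ -101,1--1
  m14 ⊆ 1-1- [E]
  m15 ⊆ 1--1,1-1-
E = {-01-, 1-1-}

YES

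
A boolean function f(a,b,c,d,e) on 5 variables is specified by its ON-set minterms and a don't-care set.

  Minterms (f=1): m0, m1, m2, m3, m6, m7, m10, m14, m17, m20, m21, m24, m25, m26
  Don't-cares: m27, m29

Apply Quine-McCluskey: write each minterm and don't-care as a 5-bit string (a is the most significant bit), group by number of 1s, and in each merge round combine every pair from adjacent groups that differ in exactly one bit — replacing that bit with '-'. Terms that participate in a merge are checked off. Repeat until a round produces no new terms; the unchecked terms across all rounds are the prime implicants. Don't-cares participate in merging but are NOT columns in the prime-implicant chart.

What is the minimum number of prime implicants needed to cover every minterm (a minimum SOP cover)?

size-2^0 implicants → 00000(✓)  00001(✓)  00010(✓)  00011(✓)  00110(✓)  00111(✓)  01010(✓)  01110(✓)  10001(✓)  10100(✓)  10101(✓)  11000(✓)  11001(✓)  11010(✓)  11011(✓)  11101(✓)
size-2^1 implicants → -0001  -1010  0-010(✓)  0-110(✓)  00-10(✓)  00-11(✓)  000-0(✓)  000-1(✓)  0000-(✓)  0001-(✓)  0011-(✓)  01-10(✓)  1-001(✓)  1-101(✓)  10-01(✓)  1010-  11-01(✓)  110-0(✓)  110-1(✓)  1100-(✓)  1101-(✓)
size-2^2 implicants → 0--10  00-1-  000--  1--01  110--
Unchecked terms (primes): -0001, -1010, 0--10, 00-1-, 000--, 1--01, 1010-, 110--
Minterm coverage:
  m0 ⊆ 000-- [E]
  m1 ⊆ -0001,000--
  m2 ⊆ 0--10,00-1-,000--
  m3 ⊆ 00-1-,000--
  m6 ⊆ 0--10,00-1-
  m7 ⊆ 00-1- [E]
  m10 ⊆ -1010,0--10
  m14 ⊆ 0--10 [E]
  m17 ⊆ -0001,1--01
  m20 ⊆ 1010- [E]
  m21 ⊆ 1--01,1010-
  m24 ⊆ 110-- [E]
  m25 ⊆ 1--01,110--
  m26 ⊆ -1010,110--
E = {0--10, 00-1-, 000--, 1010-, 110--}
Petrick residual → -0001
Cover = b'c'd'e + a'de' + a'b'd + a'b'c' + ab'cd' + abc'  |cover|=6

6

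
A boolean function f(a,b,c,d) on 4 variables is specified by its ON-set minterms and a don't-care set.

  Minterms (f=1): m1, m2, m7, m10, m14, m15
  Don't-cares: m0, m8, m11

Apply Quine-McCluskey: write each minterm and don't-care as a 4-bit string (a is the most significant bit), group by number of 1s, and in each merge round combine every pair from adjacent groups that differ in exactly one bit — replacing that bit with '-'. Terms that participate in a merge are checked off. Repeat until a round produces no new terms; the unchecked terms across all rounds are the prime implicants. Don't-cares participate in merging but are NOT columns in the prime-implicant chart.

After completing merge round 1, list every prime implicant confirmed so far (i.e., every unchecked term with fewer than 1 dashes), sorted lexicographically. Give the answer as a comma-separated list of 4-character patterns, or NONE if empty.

Round 0: 0000✓ 0001✓ 0010✓ 0111✓ 1000✓ 1010✓ 1011✓ 1110✓ 1111✓
Round 1: -000✓ -010✓ -111 00-0✓ 000- 1-10✓ 1-11✓ 10-0✓ 101-✓ 111-✓
Round 2: -0-0 1-1-
PIs = {-0-0, -111, 000-, 1-1-}

NONE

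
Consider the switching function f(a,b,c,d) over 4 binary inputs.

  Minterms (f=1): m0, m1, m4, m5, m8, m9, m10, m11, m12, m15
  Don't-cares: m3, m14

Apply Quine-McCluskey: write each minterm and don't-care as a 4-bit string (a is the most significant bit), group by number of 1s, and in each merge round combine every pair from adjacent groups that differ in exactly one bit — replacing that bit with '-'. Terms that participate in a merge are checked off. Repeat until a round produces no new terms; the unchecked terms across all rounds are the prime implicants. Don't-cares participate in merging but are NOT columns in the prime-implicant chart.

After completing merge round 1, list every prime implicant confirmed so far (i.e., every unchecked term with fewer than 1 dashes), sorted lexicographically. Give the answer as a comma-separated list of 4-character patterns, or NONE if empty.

Round 0: 0000✓ 0001✓ 0011✓ 0100✓ 0101✓ 1000✓ 1001✓ 1010✓ 1011✓ 1100✓ 1110✓ 1111✓
Round 1: -000✓ -001✓ -011✓ -100✓ 0-00✓ 0-01✓ 00-1✓ 000-✓ 010-✓ 1-00✓ 1-10✓ 1-11✓ 10-0✓ 10-1✓ 100-✓ 101-✓ 11-0✓ 111-✓
Round 2: --00 -0-1 -00- 0-0- 1--0 1-1- 10--
PIs = {--00, -0-1, -00-, 0-0-, 1--0, 1-1-, 10--}

NONE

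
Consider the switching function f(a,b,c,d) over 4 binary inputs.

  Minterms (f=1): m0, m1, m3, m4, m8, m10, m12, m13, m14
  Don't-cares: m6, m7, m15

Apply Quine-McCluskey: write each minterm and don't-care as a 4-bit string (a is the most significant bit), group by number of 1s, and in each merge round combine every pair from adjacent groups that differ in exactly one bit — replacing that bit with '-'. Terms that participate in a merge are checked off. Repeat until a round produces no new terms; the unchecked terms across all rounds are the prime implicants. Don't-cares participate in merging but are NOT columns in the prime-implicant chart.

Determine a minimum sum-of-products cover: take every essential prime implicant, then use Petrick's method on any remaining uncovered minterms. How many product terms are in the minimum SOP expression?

Round 0: 0000✓ 0001✓ 0011✓ 0100✓ 0110✓ 0111✓ 1000✓ 1010✓ 1100✓ 1101✓ 1110✓ 1111✓
Round 1: -000✓ -100✓ -110✓ -111✓ 0-00✓ 0-11 00-1 000- 01-0✓ 011-✓ 1-00✓ 1-10✓ 10-0✓ 11-0✓ 11-1✓ 110-✓ 111-✓
Round 2: --00 -1-0 -11- 1--0 11--
PIs = {--00, -1-0, -11-, 0-11, 00-1, 000-, 1--0, 11--}
Coverage chart:
  m0: --00,000-
  m1: 00-1,000-
  m3: 0-11,00-1
  m4: --00,-1-0
  m8: --00,1--0
  m10: 1--0 ←essential
  m12: --00,-1-0,1--0,11--
  m13: 11-- ←essential
  m14: -1-0,-11-,1--0,11--
Essential: 1--0, 11--
Petrick residual → --00, 00-1
Min cover (4 terms): c'd' + a'b'd + ad' + ab

4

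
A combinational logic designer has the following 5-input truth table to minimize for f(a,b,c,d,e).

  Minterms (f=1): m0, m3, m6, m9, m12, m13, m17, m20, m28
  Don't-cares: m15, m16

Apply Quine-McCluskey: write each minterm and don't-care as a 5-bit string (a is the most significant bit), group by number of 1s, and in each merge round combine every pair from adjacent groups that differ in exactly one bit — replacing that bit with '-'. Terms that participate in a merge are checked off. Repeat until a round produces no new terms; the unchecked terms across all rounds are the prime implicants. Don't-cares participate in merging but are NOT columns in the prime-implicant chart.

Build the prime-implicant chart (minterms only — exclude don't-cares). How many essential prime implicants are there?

[col 0] 00000*, 00011, 00110, 01001*, 01100*, 01101*, 01111*, 10000*, 10001*, 10100*, 11100*
[col 1] -0000, -1100, 01-01, 011-1, 0110-, 1-100, 10-00, 1000-
Prime implicants: -0000, -1100, 00011, 00110, 01-01, 011-1, 0110-, 1-100, 10-00, 1000-
PI chart (minterm → PIs covering it):
  0 | -0000  (sole → essential)
  3 | 00011  (sole → essential)
  6 | 00110  (sole → essential)
  9 | 01-01  (sole → essential)
  12 | -1100,0110-
  13 | 01-01,011-1,0110-
  17 | 1000-  (sole → essential)
  20 | 1-100,10-00
  28 | -1100,1-100
Essential prime implicants: -0000, 00011, 00110, 01-01, 1000-

5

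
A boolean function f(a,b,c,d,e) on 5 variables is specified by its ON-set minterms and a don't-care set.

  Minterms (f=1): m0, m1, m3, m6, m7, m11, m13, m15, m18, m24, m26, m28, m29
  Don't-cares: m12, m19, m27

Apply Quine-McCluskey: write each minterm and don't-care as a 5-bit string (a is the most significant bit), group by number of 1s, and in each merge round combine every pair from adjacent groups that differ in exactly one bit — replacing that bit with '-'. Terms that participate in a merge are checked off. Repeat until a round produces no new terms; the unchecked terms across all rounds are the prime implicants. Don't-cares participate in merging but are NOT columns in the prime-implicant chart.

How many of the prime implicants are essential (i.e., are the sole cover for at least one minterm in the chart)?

4

size-2^0 implicants → 00000(✓)  00001(✓)  00011(✓)  00110(✓)  00111(✓)  01011(✓)  01100(✓)  01101(✓)  01111(✓)  10010(✓)  10011(✓)  11000(✓)  11010(✓)  11011(✓)  11100(✓)  11101(✓)
size-2^1 implicants → -0011(✓)  -1011(✓)  -1100(✓)  -1101(✓)  0-011(✓)  0-111(✓)  00-11(✓)  000-1  0000-  0011-  01-11(✓)  011-1  0110-(✓)  1-010(✓)  1-011(✓)  1001-(✓)  11-00  110-0  1101-(✓)  1110-(✓)
size-2^2 implicants → --011  -110-  0--11  1-01-
Unchecked terms (primes): --011, -110-, 0--11, 000-1, 0000-, 0011-, 011-1, 1-01-, 11-00, 110-0
Minterm coverage:
  m0 ⊆ 0000- [E]
  m1 ⊆ 000-1,0000-
  m3 ⊆ --011,0--11,000-1
  m6 ⊆ 0011- [E]
  m7 ⊆ 0--11,0011-
  m11 ⊆ --011,0--11
  m13 ⊆ -110-,011-1
  m15 ⊆ 0--11,011-1
  m18 ⊆ 1-01- [E]
  m24 ⊆ 11-00,110-0
  m26 ⊆ 1-01-,110-0
  m28 ⊆ -110-,11-00
  m29 ⊆ -110- [E]
E = {-110-, 0000-, 0011-, 1-01-}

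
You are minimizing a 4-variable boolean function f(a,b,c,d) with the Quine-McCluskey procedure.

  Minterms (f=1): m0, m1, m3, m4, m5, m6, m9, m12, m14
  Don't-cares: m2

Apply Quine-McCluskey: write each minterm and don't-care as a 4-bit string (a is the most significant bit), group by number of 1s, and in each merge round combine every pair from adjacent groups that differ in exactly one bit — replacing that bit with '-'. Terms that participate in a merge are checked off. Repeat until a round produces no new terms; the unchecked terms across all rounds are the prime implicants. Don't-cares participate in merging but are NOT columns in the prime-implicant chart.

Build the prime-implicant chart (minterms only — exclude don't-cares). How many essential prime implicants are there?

size-2^0 implicants → 0000(✓)  0001(✓)  0010(✓)  0011(✓)  0100(✓)  0101(✓)  0110(✓)  1001(✓)  1100(✓)  1110(✓)
size-2^1 implicants → -001  -100(✓)  -110(✓)  0-00(✓)  0-01(✓)  0-10(✓)  00-0(✓)  00-1(✓)  000-(✓)  001-(✓)  01-0(✓)  010-(✓)  11-0(✓)
size-2^2 implicants → -1-0  0--0  0-0-  00--
Unchecked terms (primes): -001, -1-0, 0--0, 0-0-, 00--
Minterm coverage:
  m0 ⊆ 0--0,0-0-,00--
  m1 ⊆ -001,0-0-,00--
  m3 ⊆ 00-- [E]
  m4 ⊆ -1-0,0--0,0-0-
  m5 ⊆ 0-0- [E]
  m6 ⊆ -1-0,0--0
  m9 ⊆ -001 [E]
  m12 ⊆ -1-0 [E]
  m14 ⊆ -1-0 [E]
E = {-001, -1-0, 0-0-, 00--}

4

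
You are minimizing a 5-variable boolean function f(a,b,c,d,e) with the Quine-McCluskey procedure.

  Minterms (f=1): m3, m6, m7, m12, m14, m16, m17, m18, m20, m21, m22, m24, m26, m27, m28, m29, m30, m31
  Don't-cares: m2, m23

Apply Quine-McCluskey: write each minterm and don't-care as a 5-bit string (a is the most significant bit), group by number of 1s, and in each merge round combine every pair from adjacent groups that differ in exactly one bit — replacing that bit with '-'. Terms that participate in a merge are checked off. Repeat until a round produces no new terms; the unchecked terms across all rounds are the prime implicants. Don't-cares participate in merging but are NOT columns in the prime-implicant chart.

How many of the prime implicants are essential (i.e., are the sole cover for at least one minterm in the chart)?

Round 0: 00010✓ 00011✓ 00110✓ 00111✓ 01100✓ 01110✓ 10000✓ 10001✓ 10010✓ 10100✓ 10101✓ 10110✓ 10111✓ 11000✓ 11010✓ 11011✓ 11100✓ 11101✓ 11110✓ 11111✓
Round 1: -0010✓ -0110✓ -0111✓ -1100✓ -1110✓ 0-110✓ 00-10✓ 00-11✓ 0001-✓ 0011-✓ 011-0✓ 1-000✓ 1-010✓ 1-100✓ 1-101✓ 1-110✓ 1-111✓ 10-00✓ 10-01✓ 10-10✓ 100-0✓ 1000-✓ 101-0✓ 101-1✓ 1010-✓ 1011-✓ 11-00✓ 11-10✓ 11-11✓ 110-0✓ 1101-✓ 111-0✓ 111-1✓ 1110-✓ 1111-✓
Round 2: --110 -0-10 -011- -11-0 00-1- 1--00✓ 1--10✓ 1-0-0✓ 1-1-0✓ 1-1-1✓ 1-10-✓ 1-11-✓ 10--0✓ 10-0- 101--✓ 11--0✓ 11-1- 111--✓
Round 3: 1---0 1-1--
PIs = {--110, -0-10, -011-, -11-0, 00-1-, 1---0, 1-1--, 10-0-, 11-1-}
Coverage chart:
  m3: 00-1- ←essential
  m6: --110,-0-10,-011-,00-1-
  m7: -011-,00-1-
  m12: -11-0 ←essential
  m14: --110,-11-0
  m16: 1---0,10-0-
  m17: 10-0- ←essential
  m18: -0-10,1---0
  m20: 1---0,1-1--,10-0-
  m21: 1-1--,10-0-
  m22: --110,-0-10,-011-,1---0,1-1--
  m24: 1---0 ←essential
  m26: 1---0,11-1-
  m27: 11-1- ←essential
  m28: -11-0,1---0,1-1--
  m29: 1-1-- ←essential
  m30: --110,-11-0,1---0,1-1--,11-1-
  m31: 1-1--,11-1-
Essential: -11-0, 00-1-, 1---0, 1-1--, 10-0-, 11-1-

6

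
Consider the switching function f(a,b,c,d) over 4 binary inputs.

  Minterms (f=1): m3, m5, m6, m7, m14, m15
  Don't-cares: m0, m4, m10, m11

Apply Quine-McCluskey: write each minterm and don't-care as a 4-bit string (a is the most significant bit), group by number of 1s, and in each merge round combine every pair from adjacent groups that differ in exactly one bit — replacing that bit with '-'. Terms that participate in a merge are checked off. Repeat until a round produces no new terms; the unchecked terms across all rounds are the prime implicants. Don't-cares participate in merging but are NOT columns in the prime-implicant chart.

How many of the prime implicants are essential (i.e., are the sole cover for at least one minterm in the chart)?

Round 0: 0000✓ 0011✓ 0100✓ 0101✓ 0110✓ 0111✓ 1010✓ 1011✓ 1110✓ 1111✓
Round 1: -011✓ -110✓ -111✓ 0-00 0-11✓ 01-0✓ 01-1✓ 010-✓ 011-✓ 1-10✓ 1-11✓ 101-✓ 111-✓
Round 2: --11 -11- 01-- 1-1-
PIs = {--11, -11-, 0-00, 01--, 1-1-}
Coverage chart:
  m3: --11 ←essential
  m5: 01-- ←essential
  m6: -11-,01--
  m7: --11,-11-,01--
  m14: -11-,1-1-
  m15: --11,-11-,1-1-
Essential: --11, 01--

2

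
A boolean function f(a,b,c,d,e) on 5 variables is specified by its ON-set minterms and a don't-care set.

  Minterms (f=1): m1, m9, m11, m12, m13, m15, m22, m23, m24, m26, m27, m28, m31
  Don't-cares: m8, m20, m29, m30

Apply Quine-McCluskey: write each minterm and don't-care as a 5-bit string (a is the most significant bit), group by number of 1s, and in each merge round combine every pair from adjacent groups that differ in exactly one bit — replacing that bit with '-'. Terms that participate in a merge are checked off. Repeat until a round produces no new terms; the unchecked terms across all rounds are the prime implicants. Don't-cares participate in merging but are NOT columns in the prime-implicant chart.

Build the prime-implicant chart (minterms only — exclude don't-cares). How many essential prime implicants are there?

2

Round 0: 00001✓ 01000✓ 01001✓ 01011✓ 01100✓ 01101✓ 01111✓ 10100✓ 10110✓ 10111✓ 11000✓ 11010✓ 11011✓ 11100✓ 11101✓ 11110✓ 11111✓
Round 1: -1000✓ -1011✓ -1100✓ -1101✓ -1111✓ 0-001 01-00✓ 01-01✓ 01-11✓ 010-1✓ 0100-✓ 011-1✓ 0110-✓ 1-100✓ 1-110✓ 1-111✓ 101-0✓ 1011-✓ 11-00✓ 11-10✓ 11-11✓ 110-0✓ 1101-✓ 111-0✓ 111-1✓ 1110-✓ 1111-✓
Round 2: -1-00 -1-11 -11-1 -110- 01--1 01-0- 1-1-0 1-11- 11--0 11-1- 111--
PIs = {-1-00, -1-11, -11-1, -110-, 0-001, 01--1, 01-0-, 1-1-0, 1-11-, 11--0, 11-1-, 111--}
Coverage chart:
  m1: 0-001 ←essential
  m9: 0-001,01--1,01-0-
  m11: -1-11,01--1
  m12: -1-00,-110-,01-0-
  m13: -11-1,-110-,01--1,01-0-
  m15: -1-11,-11-1,01--1
  m22: 1-1-0,1-11-
  m23: 1-11- ←essential
  m24: -1-00,11--0
  m26: 11--0,11-1-
  m27: -1-11,11-1-
  m28: -1-00,-110-,1-1-0,11--0,111--
  m31: -1-11,-11-1,1-11-,11-1-,111--
Essential: 0-001, 1-11-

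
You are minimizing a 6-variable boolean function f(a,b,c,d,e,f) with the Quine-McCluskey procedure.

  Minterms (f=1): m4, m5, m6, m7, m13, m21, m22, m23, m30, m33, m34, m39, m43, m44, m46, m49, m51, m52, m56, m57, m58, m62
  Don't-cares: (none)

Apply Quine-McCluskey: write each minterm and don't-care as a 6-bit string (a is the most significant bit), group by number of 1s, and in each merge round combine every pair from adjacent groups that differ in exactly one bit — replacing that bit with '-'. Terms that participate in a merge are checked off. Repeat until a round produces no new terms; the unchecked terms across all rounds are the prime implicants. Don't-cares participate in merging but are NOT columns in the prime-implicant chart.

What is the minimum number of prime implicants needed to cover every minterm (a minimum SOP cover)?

[col 0] 000100*, 000101*, 000110*, 000111*, 001101*, 010101*, 010110*, 010111*, 011110*, 100001*, 100010, 100111*, 101011, 101100*, 101110*, 110001*, 110011*, 110100, 111000*, 111001*, 111010*, 111110*
[col 1] -00111, -11110, 0-0101*, 0-0110*, 0-0111*, 00-101, 0001-0*, 0001-1*, 00010-*, 00011-*, 01-110, 0101-1*, 01011-*, 1-0001, 1-1110, 1011-0, 11-001, 1100-1, 111-10, 1110-0, 11100-
[col 2] 0-01-1, 0-011-, 0001--
Prime implicants: -00111, -11110, 0-01-1, 0-011-, 00-101, 0001--, 01-110, 1-0001, 1-1110, 100010, 101011, 1011-0, 11-001, 1100-1, 110100, 111-10, 1110-0, 11100-
PI chart (minterm → PIs covering it):
  4 | 0001--  (sole → essential)
  5 | 0-01-1,00-101,0001--
  6 | 0-011-,0001--
  7 | -00111,0-01-1,0-011-,0001--
  13 | 00-101  (sole → essential)
  21 | 0-01-1  (sole → essential)
  22 | 0-011-,01-110
  23 | 0-01-1,0-011-
  30 | -11110,01-110
  33 | 1-0001  (sole → essential)
  34 | 100010  (sole → essential)
  39 | -00111  (sole → essential)
  43 | 101011  (sole → essential)
  44 | 1011-0  (sole → essential)
  46 | 1-1110,1011-0
  49 | 1-0001,11-001,1100-1
  51 | 1100-1  (sole → essential)
  52 | 110100  (sole → essential)
  56 | 1110-0,11100-
  57 | 11-001,11100-
  58 | 111-10,1110-0
  62 | -11110,1-1110,111-10
Essential prime implicants: -00111, 0-01-1, 00-101, 0001--, 1-0001, 100010, 101011, 1011-0, 1100-1, 110100
Petrick residual → 01-110, 111-10, 11100-
Minimum SOP uses 13 PIs: b'c'def + a'c'df + a'b'de'f + a'b'c'd + a'bdef' + ac'd'e'f + ab'c'd'ef' + ab'cd'ef + ab'cdf' + abc'd'f + abc'de'f' + abcef' + abcd'e'

13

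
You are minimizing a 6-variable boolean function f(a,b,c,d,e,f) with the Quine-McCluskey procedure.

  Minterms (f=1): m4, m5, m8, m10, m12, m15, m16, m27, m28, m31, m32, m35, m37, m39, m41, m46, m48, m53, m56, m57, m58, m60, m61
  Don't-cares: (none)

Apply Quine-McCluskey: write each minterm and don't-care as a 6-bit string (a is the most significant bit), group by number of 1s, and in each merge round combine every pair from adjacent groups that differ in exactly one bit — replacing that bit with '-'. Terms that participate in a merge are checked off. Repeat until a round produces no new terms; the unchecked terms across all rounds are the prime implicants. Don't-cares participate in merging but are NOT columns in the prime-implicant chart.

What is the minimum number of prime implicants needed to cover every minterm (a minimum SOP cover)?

13

size-2^0 implicants → 000100(✓)  000101(✓)  001000(✓)  001010(✓)  001100(✓)  001111(✓)  010000(✓)  011011(✓)  011100(✓)  011111(✓)  100000(✓)  100011(✓)  100101(✓)  100111(✓)  101001(✓)  101110  110000(✓)  110101(✓)  111000(✓)  111001(✓)  111010(✓)  111100(✓)  111101(✓)
size-2^1 implicants → -00101  -10000  -11100  0-1100  0-1111  00-100  00010-  001-00  0010-0  011-11  1-0000  1-0101  1-1001  100-11  1001-1  11-000  11-101  111-00(✓)  111-01(✓)  1110-0  11100-(✓)  11110-(✓)
size-2^2 implicants → 111-0-
Unchecked terms (primes): -00101, -10000, -11100, 0-1100, 0-1111, 00-100, 00010-, 001-00, 0010-0, 011-11, 1-0000, 1-0101, 1-1001, 100-11, 1001-1, 101110, 11-000, 11-101, 111-0-, 1110-0
Minterm coverage:
  m4 ⊆ 00-100,00010-
  m5 ⊆ -00101,00010-
  m8 ⊆ 001-00,0010-0
  m10 ⊆ 0010-0 [E]
  m12 ⊆ 0-1100,00-100,001-00
  m15 ⊆ 0-1111 [E]
  m16 ⊆ -10000 [E]
  m27 ⊆ 011-11 [E]
  m28 ⊆ -11100,0-1100
  m31 ⊆ 0-1111,011-11
  m32 ⊆ 1-0000 [E]
  m35 ⊆ 100-11 [E]
  m37 ⊆ -00101,1-0101,1001-1
  m39 ⊆ 100-11,1001-1
  m41 ⊆ 1-1001 [E]
  m46 ⊆ 101110 [E]
  m48 ⊆ -10000,1-0000,11-000
  m53 ⊆ 1-0101,11-101
  m56 ⊆ 11-000,111-0-,1110-0
  m57 ⊆ 1-1001,111-0-
  m58 ⊆ 1110-0 [E]
  m60 ⊆ -11100,111-0-
  m61 ⊆ 11-101,111-0-
E = {-10000, 0-1111, 0010-0, 011-11, 1-0000, 1-1001, 100-11, 101110, 1110-0}
Petrick residual → -00101, -11100, 00-100, 11-101
Cover = b'c'de'f + bc'd'e'f' + bcde'f' + a'cdef + a'b'de'f' + a'b'cd'f' + a'bcef + ac'd'e'f' + acd'e'f + ab'c'ef + ab'cdef' + abde'f + abcd'f'  |cover|=13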